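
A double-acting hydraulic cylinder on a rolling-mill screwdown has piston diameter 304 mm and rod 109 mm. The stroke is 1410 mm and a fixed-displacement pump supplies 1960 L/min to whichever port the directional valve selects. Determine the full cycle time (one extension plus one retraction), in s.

t ≈ 5.86 s

Cap-side area A_cap = π/4 × (304 mm)² = 72580 mm^2
Rod-side annular area A_ann = π/4 × (304² − 109²) = 63250 mm^2
t_ext = A_cap·L/Q = 3.133 s
t_ret = A_ann·L/Q = 2.730 s
t_cycle = t_ext + t_ret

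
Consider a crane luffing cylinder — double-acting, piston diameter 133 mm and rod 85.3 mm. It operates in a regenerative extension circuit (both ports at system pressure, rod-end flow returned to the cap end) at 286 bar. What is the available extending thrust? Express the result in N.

With equal pressure on both faces, forces on the annular region cancel; the net push is pressure × rod cross-section.
Rod cross-section A_rod = π/4 × (85.3 mm)² = 5715 mm^2
F = P × A_rod

F ≈ 1.63e5 N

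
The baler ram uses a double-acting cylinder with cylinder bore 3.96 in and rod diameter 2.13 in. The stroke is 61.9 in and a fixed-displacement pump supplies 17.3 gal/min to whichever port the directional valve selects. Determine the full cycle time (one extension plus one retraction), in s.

Cap-side area A_cap = π/4 × (3.96 in)² = 12.32 in^2
Rod-side annular area A_ann = π/4 × (3.96² − 2.13²) = 8.753 in^2
t_ext = A_cap·L/Q = 11.45 s
t_ret = A_ann·L/Q = 8.135 s
t_cycle = t_ext + t_ret

t ≈ 19.6 s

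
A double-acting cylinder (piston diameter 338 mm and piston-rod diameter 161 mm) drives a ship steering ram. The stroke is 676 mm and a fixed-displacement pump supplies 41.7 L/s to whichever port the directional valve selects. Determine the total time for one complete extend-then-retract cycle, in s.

t ≈ 2.58 s

Cap-side area A_cap = π/4 × (338 mm)² = 89730 mm^2
Rod-side annular area A_ann = π/4 × (338² − 161²) = 69370 mm^2
t_ext = A_cap·L/Q = 1.455 s
t_ret = A_ann·L/Q = 1.125 s
t_cycle = t_ext + t_ret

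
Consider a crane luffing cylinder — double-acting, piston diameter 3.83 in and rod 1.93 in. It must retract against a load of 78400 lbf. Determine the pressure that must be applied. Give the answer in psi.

P ≈ 9120 psi

Rod-side annular area A_ann = π/4 × (3.83² − 1.93²) = 8.595 in^2
Retraction: pressure acts on the annular area.
P = F / A = 78400 lbf / A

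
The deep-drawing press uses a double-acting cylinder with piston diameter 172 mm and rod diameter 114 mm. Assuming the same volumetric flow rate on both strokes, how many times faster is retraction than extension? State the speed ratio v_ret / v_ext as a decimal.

Cap-side area A_cap = π/4 × (172 mm)² = 23240 mm^2
Rod-side annular area A_ann = π/4 × (172² − 114²) = 13030 mm^2
For equal Q, v ∝ 1/A, so v_ret/v_ext = A_cap/A_ann.

v_ret/v_ext ≈ 1.78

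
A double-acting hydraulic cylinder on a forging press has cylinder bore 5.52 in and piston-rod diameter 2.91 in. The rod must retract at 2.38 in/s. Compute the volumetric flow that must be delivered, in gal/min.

Rod-side annular area A_ann = π/4 × (5.52² − 2.91²) = 17.28 in^2
Q = A × v

Q ≈ 10.7 gal/min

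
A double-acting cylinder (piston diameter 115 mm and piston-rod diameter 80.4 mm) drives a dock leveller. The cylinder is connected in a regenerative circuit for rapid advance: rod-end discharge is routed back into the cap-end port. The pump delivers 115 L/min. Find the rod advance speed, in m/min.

v ≈ 22.7 m/min

In regeneration the rod-end outflow joins the pump flow into the cap end, so the net volume the pump must supply per unit advance equals the rod cross-section area.
Rod cross-section A_rod = π/4 × (80.4 mm)² = 5077 mm^2
v = Q_pump / A_rod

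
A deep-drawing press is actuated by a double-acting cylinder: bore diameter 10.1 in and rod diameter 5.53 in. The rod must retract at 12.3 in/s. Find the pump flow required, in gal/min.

Q ≈ 179 gal/min

Rod-side annular area A_ann = π/4 × (10.1² − 5.53²) = 56.10 in^2
Q = A × v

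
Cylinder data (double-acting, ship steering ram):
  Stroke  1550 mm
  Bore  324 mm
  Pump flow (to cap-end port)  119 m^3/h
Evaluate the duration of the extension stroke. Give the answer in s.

Cap-side area A_cap = π/4 × (324 mm)² = 82450 mm^2
Swept volume V = A × L; t = V / Q = A·L / Q

t ≈ 3.87 s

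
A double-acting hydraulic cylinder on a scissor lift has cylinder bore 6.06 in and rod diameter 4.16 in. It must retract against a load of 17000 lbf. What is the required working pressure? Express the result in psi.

P ≈ 1110 psi

Rod-side annular area A_ann = π/4 × (6.06² − 4.16²) = 15.25 in^2
Retraction: pressure acts on the annular area.
P = F / A = 17000 lbf / A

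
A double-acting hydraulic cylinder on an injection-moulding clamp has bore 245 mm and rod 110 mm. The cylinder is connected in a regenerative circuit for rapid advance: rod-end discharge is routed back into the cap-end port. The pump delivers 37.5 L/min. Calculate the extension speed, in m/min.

In regeneration the rod-end outflow joins the pump flow into the cap end, so the net volume the pump must supply per unit advance equals the rod cross-section area.
Rod cross-section A_rod = π/4 × (110 mm)² = 9503 mm^2
v = Q_pump / A_rod

v ≈ 3.95 m/min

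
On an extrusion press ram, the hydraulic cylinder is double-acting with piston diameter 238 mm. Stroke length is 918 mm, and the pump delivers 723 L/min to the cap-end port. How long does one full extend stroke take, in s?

t ≈ 3.39 s

Cap-side area A_cap = π/4 × (238 mm)² = 44490 mm^2
Swept volume V = A × L; t = V / Q = A·L / Q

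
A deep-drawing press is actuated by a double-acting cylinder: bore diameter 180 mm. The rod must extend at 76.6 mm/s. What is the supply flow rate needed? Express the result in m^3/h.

Cap-side area A_cap = π/4 × (180 mm)² = 25450 mm^2
Q = A × v

Q ≈ 7.02 m^3/h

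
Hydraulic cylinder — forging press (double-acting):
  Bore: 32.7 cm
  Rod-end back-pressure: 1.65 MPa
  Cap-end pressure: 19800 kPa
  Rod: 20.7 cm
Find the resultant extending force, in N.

F ≈ 1.58e6 N

Cap-side area A_cap = π/4 × (32.7 cm)² = 839.8 cm^2
Rod-side annular area A_ann = π/4 × (32.7² − 20.7²) = 503.3 cm^2
Net thrust = P_cap·A_cap − P_rod·A_ann = 1.663e6 N − 83040 N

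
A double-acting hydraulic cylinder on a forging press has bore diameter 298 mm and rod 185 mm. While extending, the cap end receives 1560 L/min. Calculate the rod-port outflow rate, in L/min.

Cap-side area A_cap = π/4 × (298 mm)² = 69750 mm^2
Rod-side annular area A_ann = π/4 × (298² − 185²) = 42870 mm^2
Piston speed v = Q_in/A_cap; rod-end outflow Q_out = v × A_ann = Q_in × A_ann/A_cap.

Q_out ≈ 959 L/min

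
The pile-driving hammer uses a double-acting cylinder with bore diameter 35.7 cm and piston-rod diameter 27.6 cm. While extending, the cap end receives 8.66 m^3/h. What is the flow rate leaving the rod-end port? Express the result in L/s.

Q_out ≈ 0.968 L/s

Cap-side area A_cap = π/4 × (35.7 cm)² = 1001 cm^2
Rod-side annular area A_ann = π/4 × (35.7² − 27.6²) = 402.7 cm^2
Piston speed v = Q_in/A_cap; rod-end outflow Q_out = v × A_ann = Q_in × A_ann/A_cap.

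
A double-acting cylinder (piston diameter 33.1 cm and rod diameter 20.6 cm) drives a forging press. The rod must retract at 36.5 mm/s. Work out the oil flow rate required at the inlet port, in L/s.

Rod-side annular area A_ann = π/4 × (33.1² − 20.6²) = 527.2 cm^2
Q = A × v

Q ≈ 1.92 L/s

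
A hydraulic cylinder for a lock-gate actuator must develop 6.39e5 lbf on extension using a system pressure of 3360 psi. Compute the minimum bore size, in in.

D ≈ 15.6 in

Extension force acts on the full piston face: F = P × (π/4)D².
D = √(4F / (πP)) = √(4 × 6.39e5 lbf / (π × 3360 psi))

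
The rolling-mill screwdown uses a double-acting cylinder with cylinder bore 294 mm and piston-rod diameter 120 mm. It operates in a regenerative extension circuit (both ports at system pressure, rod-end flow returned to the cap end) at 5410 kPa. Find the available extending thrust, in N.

With equal pressure on both faces, forces on the annular region cancel; the net push is pressure × rod cross-section.
Rod cross-section A_rod = π/4 × (120 mm)² = 11310 mm^2
F = P × A_rod

F ≈ 61200 N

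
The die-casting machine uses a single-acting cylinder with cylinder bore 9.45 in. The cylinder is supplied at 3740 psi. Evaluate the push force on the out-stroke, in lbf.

F ≈ 2.62e5 lbf

Cap-side area A_cap = π/4 × (9.45 in)² = 70.14 in^2
F = P × A_cap = 3740 psi × A_cap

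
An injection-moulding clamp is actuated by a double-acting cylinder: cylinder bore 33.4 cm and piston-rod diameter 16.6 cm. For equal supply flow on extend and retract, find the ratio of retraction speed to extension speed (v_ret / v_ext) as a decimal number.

Cap-side area A_cap = π/4 × (33.4 cm)² = 876.2 cm^2
Rod-side annular area A_ann = π/4 × (33.4² − 16.6²) = 659.7 cm^2
For equal Q, v ∝ 1/A, so v_ret/v_ext = A_cap/A_ann.

v_ret/v_ext ≈ 1.33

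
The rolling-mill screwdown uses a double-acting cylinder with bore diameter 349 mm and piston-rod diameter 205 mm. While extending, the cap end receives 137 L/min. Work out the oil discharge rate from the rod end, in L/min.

Q_out ≈ 89.7 L/min

Cap-side area A_cap = π/4 × (349 mm)² = 95660 mm^2
Rod-side annular area A_ann = π/4 × (349² − 205²) = 62660 mm^2
Piston speed v = Q_in/A_cap; rod-end outflow Q_out = v × A_ann = Q_in × A_ann/A_cap.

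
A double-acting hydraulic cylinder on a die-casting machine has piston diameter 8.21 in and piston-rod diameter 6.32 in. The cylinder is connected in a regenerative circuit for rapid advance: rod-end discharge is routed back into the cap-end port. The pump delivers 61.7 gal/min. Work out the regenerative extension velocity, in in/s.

v ≈ 7.57 in/s

In regeneration the rod-end outflow joins the pump flow into the cap end, so the net volume the pump must supply per unit advance equals the rod cross-section area.
Rod cross-section A_rod = π/4 × (6.32 in)² = 31.37 in^2
v = Q_pump / A_rod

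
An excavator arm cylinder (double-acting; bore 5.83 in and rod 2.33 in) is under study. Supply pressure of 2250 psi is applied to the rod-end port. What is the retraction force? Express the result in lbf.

Rod-side annular area A_ann = π/4 × (5.83² − 2.33²) = 22.43 in^2
On retraction the pressure acts on the annular area (bore minus rod).
F = P × A_ann

F ≈ 50500 lbf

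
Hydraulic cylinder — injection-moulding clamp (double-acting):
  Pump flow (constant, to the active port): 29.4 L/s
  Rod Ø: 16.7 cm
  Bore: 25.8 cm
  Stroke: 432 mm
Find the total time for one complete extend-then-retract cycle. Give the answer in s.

Cap-side area A_cap = π/4 × (25.8 cm)² = 522.8 cm^2
Rod-side annular area A_ann = π/4 × (25.8² − 16.7²) = 303.8 cm^2
t_ext = A_cap·L/Q = 0.7682 s
t_ret = A_ann·L/Q = 0.4463 s
t_cycle = t_ext + t_ret

t ≈ 1.21 s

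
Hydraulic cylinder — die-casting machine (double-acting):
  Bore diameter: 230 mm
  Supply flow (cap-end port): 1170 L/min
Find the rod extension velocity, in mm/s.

Cap-side area A_cap = π/4 × (230 mm)² = 41550 mm^2
v = Q / A

v ≈ 469 mm/s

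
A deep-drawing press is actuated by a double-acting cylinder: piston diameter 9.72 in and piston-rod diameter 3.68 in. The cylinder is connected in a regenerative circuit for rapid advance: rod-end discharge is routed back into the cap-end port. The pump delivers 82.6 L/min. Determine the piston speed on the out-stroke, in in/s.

In regeneration the rod-end outflow joins the pump flow into the cap end, so the net volume the pump must supply per unit advance equals the rod cross-section area.
Rod cross-section A_rod = π/4 × (3.68 in)² = 10.64 in^2
v = Q_pump / A_rod

v ≈ 7.90 in/s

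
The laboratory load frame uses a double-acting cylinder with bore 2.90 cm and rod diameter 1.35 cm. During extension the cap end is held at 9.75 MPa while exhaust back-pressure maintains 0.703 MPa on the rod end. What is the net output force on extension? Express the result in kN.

Cap-side area A_cap = π/4 × (2.90 cm)² = 6.605 cm^2
Rod-side annular area A_ann = π/4 × (2.90² − 1.35²) = 5.174 cm^2
Net thrust = P_cap·A_cap − P_rod·A_ann = 6.440 kN − 0.3637 kN

F ≈ 6.08 kN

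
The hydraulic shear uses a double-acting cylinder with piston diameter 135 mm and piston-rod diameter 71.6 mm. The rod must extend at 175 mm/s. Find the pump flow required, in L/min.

Cap-side area A_cap = π/4 × (135 mm)² = 14310 mm^2
Q = A × v

Q ≈ 150 L/min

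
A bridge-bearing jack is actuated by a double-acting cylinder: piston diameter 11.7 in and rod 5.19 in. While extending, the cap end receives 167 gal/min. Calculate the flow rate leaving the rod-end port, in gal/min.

Cap-side area A_cap = π/4 × (11.7 in)² = 107.5 in^2
Rod-side annular area A_ann = π/4 × (11.7² − 5.19²) = 86.36 in^2
Piston speed v = Q_in/A_cap; rod-end outflow Q_out = v × A_ann = Q_in × A_ann/A_cap.

Q_out ≈ 134 gal/min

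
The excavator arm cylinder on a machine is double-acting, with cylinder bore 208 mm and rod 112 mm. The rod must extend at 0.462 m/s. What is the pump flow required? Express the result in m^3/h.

Q ≈ 56.5 m^3/h

Cap-side area A_cap = π/4 × (208 mm)² = 33980 mm^2
Q = A × v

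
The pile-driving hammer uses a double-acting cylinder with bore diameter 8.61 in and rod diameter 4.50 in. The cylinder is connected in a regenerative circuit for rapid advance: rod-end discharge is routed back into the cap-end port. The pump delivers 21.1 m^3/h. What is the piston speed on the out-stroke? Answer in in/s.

v ≈ 22.5 in/s

In regeneration the rod-end outflow joins the pump flow into the cap end, so the net volume the pump must supply per unit advance equals the rod cross-section area.
Rod cross-section A_rod = π/4 × (4.50 in)² = 15.90 in^2
v = Q_pump / A_rod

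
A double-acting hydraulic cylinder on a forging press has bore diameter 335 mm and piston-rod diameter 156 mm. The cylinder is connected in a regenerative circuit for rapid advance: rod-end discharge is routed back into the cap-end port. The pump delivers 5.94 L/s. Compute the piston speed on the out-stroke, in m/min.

v ≈ 18.6 m/min

In regeneration the rod-end outflow joins the pump flow into the cap end, so the net volume the pump must supply per unit advance equals the rod cross-section area.
Rod cross-section A_rod = π/4 × (156 mm)² = 19110 mm^2
v = Q_pump / A_rod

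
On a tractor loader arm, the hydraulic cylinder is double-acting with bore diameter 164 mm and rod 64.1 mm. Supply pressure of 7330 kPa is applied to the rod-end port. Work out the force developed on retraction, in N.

F ≈ 1.31e5 N

Rod-side annular area A_ann = π/4 × (164² − 64.1²) = 17900 mm^2
On retraction the pressure acts on the annular area (bore minus rod).
F = P × A_ann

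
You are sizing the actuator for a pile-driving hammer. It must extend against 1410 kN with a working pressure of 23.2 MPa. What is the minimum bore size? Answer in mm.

Extension force acts on the full piston face: F = P × (π/4)D².
D = √(4F / (πP)) = √(4 × 1410 kN / (π × 23.2 MPa))

D ≈ 278 mm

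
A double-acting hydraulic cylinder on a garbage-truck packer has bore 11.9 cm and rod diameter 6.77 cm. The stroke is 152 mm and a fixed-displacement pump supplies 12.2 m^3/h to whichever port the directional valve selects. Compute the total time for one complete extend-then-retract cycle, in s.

Cap-side area A_cap = π/4 × (11.9 cm)² = 111.2 cm^2
Rod-side annular area A_ann = π/4 × (11.9² − 6.77²) = 75.22 cm^2
t_ext = A_cap·L/Q = 0.4989 s
t_ret = A_ann·L/Q = 0.3374 s
t_cycle = t_ext + t_ret

t ≈ 0.836 s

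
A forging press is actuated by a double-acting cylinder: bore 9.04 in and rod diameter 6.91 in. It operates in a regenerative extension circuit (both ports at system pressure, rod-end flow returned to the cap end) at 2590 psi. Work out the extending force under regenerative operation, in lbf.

F ≈ 97100 lbf

With equal pressure on both faces, forces on the annular region cancel; the net push is pressure × rod cross-section.
Rod cross-section A_rod = π/4 × (6.91 in)² = 37.50 in^2
F = P × A_rod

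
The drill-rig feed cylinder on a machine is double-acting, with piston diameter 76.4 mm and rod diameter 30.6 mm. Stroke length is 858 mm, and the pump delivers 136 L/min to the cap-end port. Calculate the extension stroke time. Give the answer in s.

Cap-side area A_cap = π/4 × (76.4 mm)² = 4584 mm^2
Swept volume V = A × L; t = V / Q = A·L / Q

t ≈ 1.74 s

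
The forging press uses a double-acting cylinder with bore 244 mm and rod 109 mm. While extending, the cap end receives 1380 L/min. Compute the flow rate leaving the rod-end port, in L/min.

Q_out ≈ 1100 L/min

Cap-side area A_cap = π/4 × (244 mm)² = 46760 mm^2
Rod-side annular area A_ann = π/4 × (244² − 109²) = 37430 mm^2
Piston speed v = Q_in/A_cap; rod-end outflow Q_out = v × A_ann = Q_in × A_ann/A_cap.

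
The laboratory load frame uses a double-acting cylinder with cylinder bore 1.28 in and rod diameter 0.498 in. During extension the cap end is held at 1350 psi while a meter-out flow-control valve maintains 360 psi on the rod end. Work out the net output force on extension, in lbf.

F ≈ 1340 lbf

Cap-side area A_cap = π/4 × (1.28 in)² = 1.287 in^2
Rod-side annular area A_ann = π/4 × (1.28² − 0.498²) = 1.092 in^2
Net thrust = P_cap·A_cap − P_rod·A_ann = 1737 lbf − 393.1 lbf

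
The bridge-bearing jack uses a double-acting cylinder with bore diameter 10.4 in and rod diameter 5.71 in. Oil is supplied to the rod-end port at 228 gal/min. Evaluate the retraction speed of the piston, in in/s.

Rod-side annular area A_ann = π/4 × (10.4² − 5.71²) = 59.34 in^2
Flow into the rod-end port fills the annular volume.
v = Q / A

v ≈ 14.8 in/s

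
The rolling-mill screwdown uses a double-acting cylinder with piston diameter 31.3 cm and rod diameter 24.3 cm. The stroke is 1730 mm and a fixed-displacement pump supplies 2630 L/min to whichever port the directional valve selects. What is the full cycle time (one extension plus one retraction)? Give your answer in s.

Cap-side area A_cap = π/4 × (31.3 cm)² = 769.4 cm^2
Rod-side annular area A_ann = π/4 × (31.3² − 24.3²) = 305.7 cm^2
t_ext = A_cap·L/Q = 3.037 s
t_ret = A_ann·L/Q = 1.206 s
t_cycle = t_ext + t_ret

t ≈ 4.24 s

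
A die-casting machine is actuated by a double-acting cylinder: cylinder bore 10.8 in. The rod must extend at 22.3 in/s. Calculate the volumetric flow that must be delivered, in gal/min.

Cap-side area A_cap = π/4 × (10.8 in)² = 91.61 in^2
Q = A × v

Q ≈ 531 gal/min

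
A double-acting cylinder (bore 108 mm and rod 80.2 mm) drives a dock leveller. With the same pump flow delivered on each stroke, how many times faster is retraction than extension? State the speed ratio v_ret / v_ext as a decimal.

v_ret/v_ext ≈ 2.23

Cap-side area A_cap = π/4 × (108 mm)² = 9161 mm^2
Rod-side annular area A_ann = π/4 × (108² − 80.2²) = 4109 mm^2
For equal Q, v ∝ 1/A, so v_ret/v_ext = A_cap/A_ann.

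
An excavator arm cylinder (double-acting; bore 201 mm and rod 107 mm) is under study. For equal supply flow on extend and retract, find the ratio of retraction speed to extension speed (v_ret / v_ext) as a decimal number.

Cap-side area A_cap = π/4 × (201 mm)² = 31730 mm^2
Rod-side annular area A_ann = π/4 × (201² − 107²) = 22740 mm^2
For equal Q, v ∝ 1/A, so v_ret/v_ext = A_cap/A_ann.

v_ret/v_ext ≈ 1.40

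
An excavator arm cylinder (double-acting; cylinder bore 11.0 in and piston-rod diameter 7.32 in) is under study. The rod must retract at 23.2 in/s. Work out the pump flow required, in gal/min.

Q ≈ 319 gal/min

Rod-side annular area A_ann = π/4 × (11.0² − 7.32²) = 52.95 in^2
Q = A × v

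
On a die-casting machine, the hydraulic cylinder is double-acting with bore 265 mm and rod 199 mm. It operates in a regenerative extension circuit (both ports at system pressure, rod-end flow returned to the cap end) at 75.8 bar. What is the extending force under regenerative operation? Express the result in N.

With equal pressure on both faces, forces on the annular region cancel; the net push is pressure × rod cross-section.
Rod cross-section A_rod = π/4 × (199 mm)² = 31100 mm^2
F = P × A_rod

F ≈ 2.36e5 N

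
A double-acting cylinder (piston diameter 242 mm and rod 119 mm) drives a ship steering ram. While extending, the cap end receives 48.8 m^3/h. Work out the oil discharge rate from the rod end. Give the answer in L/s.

Q_out ≈ 10.3 L/s

Cap-side area A_cap = π/4 × (242 mm)² = 46000 mm^2
Rod-side annular area A_ann = π/4 × (242² − 119²) = 34870 mm^2
Piston speed v = Q_in/A_cap; rod-end outflow Q_out = v × A_ann = Q_in × A_ann/A_cap.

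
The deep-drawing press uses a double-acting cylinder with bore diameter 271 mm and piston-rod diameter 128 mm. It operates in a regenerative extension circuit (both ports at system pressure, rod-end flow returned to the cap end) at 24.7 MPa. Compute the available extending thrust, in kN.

With equal pressure on both faces, forces on the annular region cancel; the net push is pressure × rod cross-section.
Rod cross-section A_rod = π/4 × (128 mm)² = 12870 mm^2
F = P × A_rod

F ≈ 318 kN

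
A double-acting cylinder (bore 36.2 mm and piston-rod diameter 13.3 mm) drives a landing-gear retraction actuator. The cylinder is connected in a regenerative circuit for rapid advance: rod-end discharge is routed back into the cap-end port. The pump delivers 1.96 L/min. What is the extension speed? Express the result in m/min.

v ≈ 14.1 m/min

In regeneration the rod-end outflow joins the pump flow into the cap end, so the net volume the pump must supply per unit advance equals the rod cross-section area.
Rod cross-section A_rod = π/4 × (13.3 mm)² = 138.9 mm^2
v = Q_pump / A_rod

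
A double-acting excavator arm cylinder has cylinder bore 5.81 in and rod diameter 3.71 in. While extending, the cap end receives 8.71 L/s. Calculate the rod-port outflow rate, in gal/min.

Cap-side area A_cap = π/4 × (5.81 in)² = 26.51 in^2
Rod-side annular area A_ann = π/4 × (5.81² − 3.71²) = 15.70 in^2
Piston speed v = Q_in/A_cap; rod-end outflow Q_out = v × A_ann = Q_in × A_ann/A_cap.

Q_out ≈ 81.8 gal/min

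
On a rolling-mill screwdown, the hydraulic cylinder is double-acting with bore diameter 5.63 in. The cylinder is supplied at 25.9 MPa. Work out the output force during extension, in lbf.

F ≈ 93500 lbf

Cap-side area A_cap = π/4 × (5.63 in)² = 24.89 in^2
F = P × A_cap = 25.9 MPa × A_cap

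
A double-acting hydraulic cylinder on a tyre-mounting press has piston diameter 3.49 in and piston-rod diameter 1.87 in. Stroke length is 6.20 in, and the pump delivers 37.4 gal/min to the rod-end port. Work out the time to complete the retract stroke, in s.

Rod-side annular area A_ann = π/4 × (3.49² − 1.87²) = 6.820 in^2
Swept volume V = A × L; t = V / Q = A·L / Q

t ≈ 0.294 s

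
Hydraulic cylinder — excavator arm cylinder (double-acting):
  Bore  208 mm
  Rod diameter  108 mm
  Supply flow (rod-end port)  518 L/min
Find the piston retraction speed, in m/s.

Rod-side annular area A_ann = π/4 × (208² − 108²) = 24820 mm^2
Flow into the rod-end port fills the annular volume.
v = Q / A

v ≈ 0.348 m/s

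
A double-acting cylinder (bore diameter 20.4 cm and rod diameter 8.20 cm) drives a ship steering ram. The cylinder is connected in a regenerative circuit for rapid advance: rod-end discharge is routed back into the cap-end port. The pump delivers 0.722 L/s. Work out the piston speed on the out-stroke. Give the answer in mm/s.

In regeneration the rod-end outflow joins the pump flow into the cap end, so the net volume the pump must supply per unit advance equals the rod cross-section area.
Rod cross-section A_rod = π/4 × (8.20 cm)² = 52.81 cm^2
v = Q_pump / A_rod

v ≈ 137 mm/s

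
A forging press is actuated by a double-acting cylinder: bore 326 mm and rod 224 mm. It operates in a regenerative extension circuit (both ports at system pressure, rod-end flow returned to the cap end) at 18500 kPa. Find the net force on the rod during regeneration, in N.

F ≈ 7.29e5 N

With equal pressure on both faces, forces on the annular region cancel; the net push is pressure × rod cross-section.
Rod cross-section A_rod = π/4 × (224 mm)² = 39410 mm^2
F = P × A_rod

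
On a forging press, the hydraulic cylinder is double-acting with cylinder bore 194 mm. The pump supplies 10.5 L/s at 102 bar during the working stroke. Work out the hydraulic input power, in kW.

Hydraulic power = P × Q

W ≈ 107 kW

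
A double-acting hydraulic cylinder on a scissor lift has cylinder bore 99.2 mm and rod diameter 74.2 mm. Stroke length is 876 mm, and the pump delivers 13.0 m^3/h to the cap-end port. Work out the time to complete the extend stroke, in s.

t ≈ 1.87 s

Cap-side area A_cap = π/4 × (99.2 mm)² = 7729 mm^2
Swept volume V = A × L; t = V / Q = A·L / Q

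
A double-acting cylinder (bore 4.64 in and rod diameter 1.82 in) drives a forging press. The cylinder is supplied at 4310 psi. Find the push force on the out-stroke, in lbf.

Cap-side area A_cap = π/4 × (4.64 in)² = 16.91 in^2
F = P × A_cap = 4310 psi × A_cap

F ≈ 72900 lbf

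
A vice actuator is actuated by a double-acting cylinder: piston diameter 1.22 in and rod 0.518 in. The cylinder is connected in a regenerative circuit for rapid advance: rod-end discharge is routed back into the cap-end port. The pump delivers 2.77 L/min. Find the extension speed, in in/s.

In regeneration the rod-end outflow joins the pump flow into the cap end, so the net volume the pump must supply per unit advance equals the rod cross-section area.
Rod cross-section A_rod = π/4 × (0.518 in)² = 0.2107 in^2
v = Q_pump / A_rod

v ≈ 13.4 in/s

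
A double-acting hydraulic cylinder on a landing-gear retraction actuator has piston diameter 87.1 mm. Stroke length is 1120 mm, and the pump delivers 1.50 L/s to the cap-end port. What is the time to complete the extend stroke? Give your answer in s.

t ≈ 4.45 s

Cap-side area A_cap = π/4 × (87.1 mm)² = 5958 mm^2
Swept volume V = A × L; t = V / Q = A·L / Q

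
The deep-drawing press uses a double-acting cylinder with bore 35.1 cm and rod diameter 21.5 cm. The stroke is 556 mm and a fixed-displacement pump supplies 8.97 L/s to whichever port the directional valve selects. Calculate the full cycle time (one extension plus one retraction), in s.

Cap-side area A_cap = π/4 × (35.1 cm)² = 967.6 cm^2
Rod-side annular area A_ann = π/4 × (35.1² − 21.5²) = 604.6 cm^2
t_ext = A_cap·L/Q = 5.998 s
t_ret = A_ann·L/Q = 3.747 s
t_cycle = t_ext + t_ret

t ≈ 9.75 s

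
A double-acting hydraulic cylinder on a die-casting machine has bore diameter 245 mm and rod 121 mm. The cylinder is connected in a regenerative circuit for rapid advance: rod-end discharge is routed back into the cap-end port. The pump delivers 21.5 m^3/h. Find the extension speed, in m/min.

In regeneration the rod-end outflow joins the pump flow into the cap end, so the net volume the pump must supply per unit advance equals the rod cross-section area.
Rod cross-section A_rod = π/4 × (121 mm)² = 11500 mm^2
v = Q_pump / A_rod

v ≈ 31.2 m/min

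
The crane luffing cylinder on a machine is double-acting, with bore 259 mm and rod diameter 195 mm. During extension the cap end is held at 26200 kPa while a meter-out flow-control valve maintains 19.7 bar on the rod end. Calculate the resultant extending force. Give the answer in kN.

F ≈ 1340 kN

Cap-side area A_cap = π/4 × (259 mm)² = 52690 mm^2
Rod-side annular area A_ann = π/4 × (259² − 195²) = 22820 mm^2
Net thrust = P_cap·A_cap − P_rod·A_ann = 1380 kN − 44.96 kN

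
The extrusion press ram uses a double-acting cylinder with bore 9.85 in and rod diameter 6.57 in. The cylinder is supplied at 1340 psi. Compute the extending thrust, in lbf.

Cap-side area A_cap = π/4 × (9.85 in)² = 76.20 in^2
F = P × A_cap = 1340 psi × A_cap

F ≈ 1.02e5 lbf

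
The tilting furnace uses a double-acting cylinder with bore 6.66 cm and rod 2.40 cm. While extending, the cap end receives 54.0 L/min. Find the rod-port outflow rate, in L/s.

Cap-side area A_cap = π/4 × (6.66 cm)² = 34.84 cm^2
Rod-side annular area A_ann = π/4 × (6.66² − 2.40²) = 30.31 cm^2
Piston speed v = Q_in/A_cap; rod-end outflow Q_out = v × A_ann = Q_in × A_ann/A_cap.

Q_out ≈ 0.783 L/s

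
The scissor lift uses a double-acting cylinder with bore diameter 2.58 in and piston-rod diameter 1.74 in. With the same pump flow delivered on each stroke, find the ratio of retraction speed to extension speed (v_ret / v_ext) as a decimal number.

Cap-side area A_cap = π/4 × (2.58 in)² = 5.228 in^2
Rod-side annular area A_ann = π/4 × (2.58² − 1.74²) = 2.850 in^2
For equal Q, v ∝ 1/A, so v_ret/v_ext = A_cap/A_ann.

v_ret/v_ext ≈ 1.83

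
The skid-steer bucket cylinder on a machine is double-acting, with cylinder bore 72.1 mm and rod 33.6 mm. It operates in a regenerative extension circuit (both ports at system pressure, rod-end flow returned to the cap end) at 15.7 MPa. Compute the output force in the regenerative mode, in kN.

With equal pressure on both faces, forces on the annular region cancel; the net push is pressure × rod cross-section.
Rod cross-section A_rod = π/4 × (33.6 mm)² = 886.7 mm^2
F = P × A_rod

F ≈ 13.9 kN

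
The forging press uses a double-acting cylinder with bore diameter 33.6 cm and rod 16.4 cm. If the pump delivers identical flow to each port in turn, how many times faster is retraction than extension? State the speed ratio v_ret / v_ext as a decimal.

Cap-side area A_cap = π/4 × (33.6 cm)² = 886.7 cm^2
Rod-side annular area A_ann = π/4 × (33.6² − 16.4²) = 675.4 cm^2
For equal Q, v ∝ 1/A, so v_ret/v_ext = A_cap/A_ann.

v_ret/v_ext ≈ 1.31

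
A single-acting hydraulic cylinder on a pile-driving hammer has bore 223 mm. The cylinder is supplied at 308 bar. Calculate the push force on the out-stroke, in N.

F ≈ 1.20e6 N

Cap-side area A_cap = π/4 × (223 mm)² = 39060 mm^2
F = P × A_cap = 308 bar × A_cap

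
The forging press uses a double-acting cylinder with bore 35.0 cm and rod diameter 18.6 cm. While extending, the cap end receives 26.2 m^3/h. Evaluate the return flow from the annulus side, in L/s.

Q_out ≈ 5.22 L/s

Cap-side area A_cap = π/4 × (35.0 cm)² = 962.1 cm^2
Rod-side annular area A_ann = π/4 × (35.0² − 18.6²) = 690.4 cm^2
Piston speed v = Q_in/A_cap; rod-end outflow Q_out = v × A_ann = Q_in × A_ann/A_cap.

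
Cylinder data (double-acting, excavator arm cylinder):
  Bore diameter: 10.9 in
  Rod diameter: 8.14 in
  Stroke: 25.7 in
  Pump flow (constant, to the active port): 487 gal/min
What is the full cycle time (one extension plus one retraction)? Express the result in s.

Cap-side area A_cap = π/4 × (10.9 in)² = 93.31 in^2
Rod-side annular area A_ann = π/4 × (10.9² − 8.14²) = 41.27 in^2
t_ext = A_cap·L/Q = 1.279 s
t_ret = A_ann·L/Q = 0.5657 s
t_cycle = t_ext + t_ret

t ≈ 1.84 s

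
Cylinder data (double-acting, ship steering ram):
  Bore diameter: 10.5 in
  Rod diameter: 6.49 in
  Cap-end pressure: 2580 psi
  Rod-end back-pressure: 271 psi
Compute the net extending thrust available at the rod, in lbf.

Cap-side area A_cap = π/4 × (10.5 in)² = 86.59 in^2
Rod-side annular area A_ann = π/4 × (10.5² − 6.49²) = 53.51 in^2
Net thrust = P_cap·A_cap − P_rod·A_ann = 2.234e5 lbf − 14500 lbf

F ≈ 2.09e5 lbf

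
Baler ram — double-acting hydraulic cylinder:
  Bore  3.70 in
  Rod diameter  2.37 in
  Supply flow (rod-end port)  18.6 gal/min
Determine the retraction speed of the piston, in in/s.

v ≈ 11.3 in/s

Rod-side annular area A_ann = π/4 × (3.70² − 2.37²) = 6.341 in^2
Flow into the rod-end port fills the annular volume.
v = Q / A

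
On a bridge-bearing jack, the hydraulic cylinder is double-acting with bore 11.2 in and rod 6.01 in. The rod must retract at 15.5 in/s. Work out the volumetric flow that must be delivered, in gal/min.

Rod-side annular area A_ann = π/4 × (11.2² − 6.01²) = 70.15 in^2
Q = A × v

Q ≈ 282 gal/min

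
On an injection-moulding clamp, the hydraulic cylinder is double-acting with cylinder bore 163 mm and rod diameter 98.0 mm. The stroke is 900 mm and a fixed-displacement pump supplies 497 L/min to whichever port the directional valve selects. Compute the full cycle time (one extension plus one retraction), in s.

Cap-side area A_cap = π/4 × (163 mm)² = 20870 mm^2
Rod-side annular area A_ann = π/4 × (163² − 98.0²) = 13320 mm^2
t_ext = A_cap·L/Q = 2.267 s
t_ret = A_ann·L/Q = 1.448 s
t_cycle = t_ext + t_ret

t ≈ 3.71 s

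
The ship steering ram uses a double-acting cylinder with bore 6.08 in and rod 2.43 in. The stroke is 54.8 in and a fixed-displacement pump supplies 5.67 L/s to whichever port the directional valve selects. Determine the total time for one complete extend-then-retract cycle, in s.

t ≈ 8.46 s

Cap-side area A_cap = π/4 × (6.08 in)² = 29.03 in^2
Rod-side annular area A_ann = π/4 × (6.08² − 2.43²) = 24.40 in^2
t_ext = A_cap·L/Q = 4.598 s
t_ret = A_ann·L/Q = 3.864 s
t_cycle = t_ext + t_ret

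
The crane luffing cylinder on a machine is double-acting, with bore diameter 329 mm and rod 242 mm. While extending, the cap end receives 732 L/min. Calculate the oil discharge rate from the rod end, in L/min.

Cap-side area A_cap = π/4 × (329 mm)² = 85010 mm^2
Rod-side annular area A_ann = π/4 × (329² − 242²) = 39020 mm^2
Piston speed v = Q_in/A_cap; rod-end outflow Q_out = v × A_ann = Q_in × A_ann/A_cap.

Q_out ≈ 336 L/min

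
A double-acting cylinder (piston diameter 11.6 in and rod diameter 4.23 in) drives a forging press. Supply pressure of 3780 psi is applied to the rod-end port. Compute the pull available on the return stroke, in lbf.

Rod-side annular area A_ann = π/4 × (11.6² − 4.23²) = 91.63 in^2
On retraction the pressure acts on the annular area (bore minus rod).
F = P × A_ann

F ≈ 3.46e5 lbf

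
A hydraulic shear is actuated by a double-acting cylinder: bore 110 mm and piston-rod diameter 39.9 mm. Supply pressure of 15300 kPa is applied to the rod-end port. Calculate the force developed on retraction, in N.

F ≈ 1.26e5 N

Rod-side annular area A_ann = π/4 × (110² − 39.9²) = 8253 mm^2
On retraction the pressure acts on the annular area (bore minus rod).
F = P × A_ann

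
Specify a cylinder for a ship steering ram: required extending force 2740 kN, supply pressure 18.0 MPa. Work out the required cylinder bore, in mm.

D ≈ 440 mm

Extension force acts on the full piston face: F = P × (π/4)D².
D = √(4F / (πP)) = √(4 × 2740 kN / (π × 18.0 MPa))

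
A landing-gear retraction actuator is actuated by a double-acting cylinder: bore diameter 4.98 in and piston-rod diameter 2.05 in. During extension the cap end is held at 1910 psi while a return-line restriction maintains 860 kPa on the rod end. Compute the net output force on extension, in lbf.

Cap-side area A_cap = π/4 × (4.98 in)² = 19.48 in^2
Rod-side annular area A_ann = π/4 × (4.98² − 2.05²) = 16.18 in^2
Net thrust = P_cap·A_cap − P_rod·A_ann = 37200 lbf − 2018 lbf

F ≈ 35200 lbf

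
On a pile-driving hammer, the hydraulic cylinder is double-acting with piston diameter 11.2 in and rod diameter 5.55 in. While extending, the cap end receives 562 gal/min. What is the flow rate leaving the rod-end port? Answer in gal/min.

Q_out ≈ 424 gal/min

Cap-side area A_cap = π/4 × (11.2 in)² = 98.52 in^2
Rod-side annular area A_ann = π/4 × (11.2² − 5.55²) = 74.33 in^2
Piston speed v = Q_in/A_cap; rod-end outflow Q_out = v × A_ann = Q_in × A_ann/A_cap.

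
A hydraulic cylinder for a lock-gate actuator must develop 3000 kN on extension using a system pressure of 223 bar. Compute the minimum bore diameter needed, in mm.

Extension force acts on the full piston face: F = P × (π/4)D².
D = √(4F / (πP)) = √(4 × 3000 kN / (π × 223 bar))

D ≈ 414 mm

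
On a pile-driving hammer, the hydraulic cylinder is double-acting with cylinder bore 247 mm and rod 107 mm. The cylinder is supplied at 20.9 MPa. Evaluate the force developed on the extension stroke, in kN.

Cap-side area A_cap = π/4 × (247 mm)² = 47920 mm^2
F = P × A_cap = 20.9 MPa × A_cap

F ≈ 1000 kN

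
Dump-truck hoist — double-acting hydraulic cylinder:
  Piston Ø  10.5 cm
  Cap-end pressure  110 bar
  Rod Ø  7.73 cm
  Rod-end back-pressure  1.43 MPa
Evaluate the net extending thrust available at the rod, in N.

F ≈ 89600 N

Cap-side area A_cap = π/4 × (10.5 cm)² = 86.59 cm^2
Rod-side annular area A_ann = π/4 × (10.5² − 7.73²) = 39.66 cm^2
Net thrust = P_cap·A_cap − P_rod·A_ann = 95250 N − 5671 N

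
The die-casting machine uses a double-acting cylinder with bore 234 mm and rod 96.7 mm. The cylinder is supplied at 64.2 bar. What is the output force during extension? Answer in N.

Cap-side area A_cap = π/4 × (234 mm)² = 43010 mm^2
F = P × A_cap = 64.2 bar × A_cap

F ≈ 2.76e5 N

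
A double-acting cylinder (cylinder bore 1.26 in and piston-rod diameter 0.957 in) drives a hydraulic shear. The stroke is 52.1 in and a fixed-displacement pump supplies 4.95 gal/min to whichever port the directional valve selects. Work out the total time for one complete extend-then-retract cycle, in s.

Cap-side area A_cap = π/4 × (1.26 in)² = 1.247 in^2
Rod-side annular area A_ann = π/4 × (1.26² − 0.957²) = 0.5276 in^2
t_ext = A_cap·L/Q = 3.409 s
t_ret = A_ann·L/Q = 1.442 s
t_cycle = t_ext + t_ret

t ≈ 4.85 s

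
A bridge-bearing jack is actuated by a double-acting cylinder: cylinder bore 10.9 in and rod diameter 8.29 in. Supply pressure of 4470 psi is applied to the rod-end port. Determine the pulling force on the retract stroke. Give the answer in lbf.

F ≈ 1.76e5 lbf

Rod-side annular area A_ann = π/4 × (10.9² − 8.29²) = 39.34 in^2
On retraction the pressure acts on the annular area (bore minus rod).
F = P × A_ann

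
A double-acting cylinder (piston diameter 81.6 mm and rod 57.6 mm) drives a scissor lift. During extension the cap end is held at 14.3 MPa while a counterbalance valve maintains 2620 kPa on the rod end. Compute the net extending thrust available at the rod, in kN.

Cap-side area A_cap = π/4 × (81.6 mm)² = 5230 mm^2
Rod-side annular area A_ann = π/4 × (81.6² − 57.6²) = 2624 mm^2
Net thrust = P_cap·A_cap − P_rod·A_ann = 74.78 kN − 6.875 kN

F ≈ 67.9 kN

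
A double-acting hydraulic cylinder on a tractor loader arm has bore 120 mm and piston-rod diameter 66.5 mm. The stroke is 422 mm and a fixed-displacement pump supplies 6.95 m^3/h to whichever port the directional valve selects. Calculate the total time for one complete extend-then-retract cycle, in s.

Cap-side area A_cap = π/4 × (120 mm)² = 11310 mm^2
Rod-side annular area A_ann = π/4 × (120² − 66.5²) = 7837 mm^2
t_ext = A_cap·L/Q = 2.472 s
t_ret = A_ann·L/Q = 1.713 s
t_cycle = t_ext + t_ret

t ≈ 4.19 s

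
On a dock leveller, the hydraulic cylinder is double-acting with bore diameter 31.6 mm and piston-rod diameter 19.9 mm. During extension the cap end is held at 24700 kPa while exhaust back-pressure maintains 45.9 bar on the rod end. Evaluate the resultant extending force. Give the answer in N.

F ≈ 17200 N

Cap-side area A_cap = π/4 × (31.6 mm)² = 784.3 mm^2
Rod-side annular area A_ann = π/4 × (31.6² − 19.9²) = 473.2 mm^2
Net thrust = P_cap·A_cap − P_rod·A_ann = 19370 N − 2172 N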